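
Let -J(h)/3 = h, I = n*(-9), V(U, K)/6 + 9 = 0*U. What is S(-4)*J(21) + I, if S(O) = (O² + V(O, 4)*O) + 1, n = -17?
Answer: -14526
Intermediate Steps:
V(U, K) = -54 (V(U, K) = -54 + 6*(0*U) = -54 + 6*0 = -54 + 0 = -54)
I = 153 (I = -17*(-9) = 153)
J(h) = -3*h
S(O) = 1 + O² - 54*O (S(O) = (O² - 54*O) + 1 = 1 + O² - 54*O)
S(-4)*J(21) + I = (1 + (-4)² - 54*(-4))*(-3*21) + 153 = (1 + 16 + 216)*(-63) + 153 = 233*(-63) + 153 = -14679 + 153 = -14526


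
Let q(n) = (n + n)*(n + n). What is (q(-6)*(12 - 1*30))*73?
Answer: -189216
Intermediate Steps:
q(n) = 4*n² (q(n) = (2*n)*(2*n) = 4*n²)
(q(-6)*(12 - 1*30))*73 = ((4*(-6)²)*(12 - 1*30))*73 = ((4*36)*(12 - 30))*73 = (144*(-18))*73 = -2592*73 = -189216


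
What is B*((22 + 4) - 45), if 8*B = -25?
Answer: 475/8 ≈ 59.375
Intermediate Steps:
B = -25/8 (B = (⅛)*(-25) = -25/8 ≈ -3.1250)
B*((22 + 4) - 45) = -25*((22 + 4) - 45)/8 = -25*(26 - 45)/8 = -25/8*(-19) = 475/8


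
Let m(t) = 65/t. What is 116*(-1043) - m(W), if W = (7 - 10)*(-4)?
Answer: -1451921/12 ≈ -1.2099e+5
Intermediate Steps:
W = 12 (W = -3*(-4) = 12)
116*(-1043) - m(W) = 116*(-1043) - 65/12 = -120988 - 65/12 = -1451921/12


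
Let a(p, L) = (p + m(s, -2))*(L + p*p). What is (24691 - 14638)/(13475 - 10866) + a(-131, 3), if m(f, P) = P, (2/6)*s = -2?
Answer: -5955846455/2609 ≈ -2.2828e+6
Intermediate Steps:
s = -6 (s = 3*(-2) = -6)
a(p, L) = (-2 + p)*(L + p**2) (a(p, L) = (p - 2)*(L + p*p) = (-2 + p)*(L + p**2))
(24691 - 14638)/(13475 - 10866) + a(-131, 3) = (24691 - 14638)/(13475 - 10866) + ((-131)**3 - 2*3 - 2*(-131)**2 + 3*(-131)) = 10053/2609 + (-2248091 - 6 - 2*17161 - 393) = 10053*(1/2609) + (-2248091 - 6 - 34322 - 393) = 10053/2609 - 2282812 = -5955846455/2609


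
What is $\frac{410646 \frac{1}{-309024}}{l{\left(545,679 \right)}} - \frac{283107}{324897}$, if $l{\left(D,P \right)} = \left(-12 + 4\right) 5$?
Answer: $- \frac{5054139113}{6030088320} \approx -0.83815$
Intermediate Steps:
$l{\left(D,P \right)} = -40$ ($l{\left(D,P \right)} = \left(-8\right) 5 = -40$)
$\frac{410646 \frac{1}{-309024}}{l{\left(545,679 \right)}} - \frac{283107}{324897} = \frac{410646 \frac{1}{-309024}}{-40} - \frac{283107}{324897} = 410646 \left(- \frac{1}{309024}\right) \left(- \frac{1}{40}\right) - \frac{94369}{108299} = \left(- \frac{68441}{51504}\right) \left(- \frac{1}{40}\right) - \frac{94369}{108299} = \frac{68441}{2060160} - \frac{94369}{108299} = - \frac{5054139113}{6030088320}$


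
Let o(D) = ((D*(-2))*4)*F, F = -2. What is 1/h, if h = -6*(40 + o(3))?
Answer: -1/528 ≈ -0.0018939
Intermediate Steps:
o(D) = 16*D (o(D) = ((D*(-2))*4)*(-2) = (-2*D*4)*(-2) = -8*D*(-2) = 16*D)
h = -528 (h = -6*(40 + 16*3) = -6*(40 + 48) = -6*88 = -528)
1/h = 1/(-528) = -1/528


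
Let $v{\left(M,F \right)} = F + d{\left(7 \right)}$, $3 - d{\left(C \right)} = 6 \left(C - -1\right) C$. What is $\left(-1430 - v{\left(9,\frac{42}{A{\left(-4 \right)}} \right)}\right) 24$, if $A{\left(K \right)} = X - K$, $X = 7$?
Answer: $- \frac{290616}{11} \approx -26420.0$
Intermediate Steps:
$d{\left(C \right)} = 3 - C \left(6 + 6 C\right)$ ($d{\left(C \right)} = 3 - 6 \left(C - -1\right) C = 3 - 6 \left(C + 1\right) C = 3 - 6 \left(1 + C\right) C = 3 - \left(6 + 6 C\right) C = 3 - C \left(6 + 6 C\right)$)
$A{\left(K \right)} = 7 - K$
$v{\left(M,F \right)} = -333 + F$ ($v{\left(M,F \right)} = F - \left(39 + 294\right) = F - 333 = -333 + F$)
$\left(-1430 - v{\left(9,\frac{42}{A{\left(-4 \right)}} \right)}\right) 24 = \left(-1430 - \left(-333 + \frac{42}{7 - -4}\right)\right) 24 = \left(-1430 - \left(-333 + \frac{42}{7 + 4}\right)\right) 24 = \left(-1430 - \left(-333 + \frac{42}{11}\right)\right) 24 = \left(-1430 - - \frac{3621}{11}\right) 24 = \left(-1430 + \frac{3621}{11}\right) 24 = \left(- \frac{12109}{11}\right) 24 = - \frac{290616}{11}$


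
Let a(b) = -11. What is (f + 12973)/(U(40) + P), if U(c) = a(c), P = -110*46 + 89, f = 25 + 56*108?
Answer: -9523/2491 ≈ -3.8230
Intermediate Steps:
f = 6073 (f = 25 + 6048 = 6073)
P = -4971 (P = -5060 + 89 = -4971)
U(c) = -11
(f + 12973)/(U(40) + P) = (6073 + 12973)/(-11 - 4971) = 19046/(-4982) = 19046*(-1/4982) = -9523/2491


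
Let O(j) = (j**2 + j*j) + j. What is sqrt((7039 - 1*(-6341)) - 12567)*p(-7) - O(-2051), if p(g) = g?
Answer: -8411151 - 7*sqrt(813) ≈ -8.4113e+6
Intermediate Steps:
O(j) = j + 2*j**2 (O(j) = (j**2 + j**2) + j = 2*j**2 + j = j + 2*j**2)
sqrt((7039 - 1*(-6341)) - 12567)*p(-7) - O(-2051) = sqrt((7039 - 1*(-6341)) - 12567)*(-7) - (-2051)*(1 + 2*(-2051)) = sqrt((7039 + 6341) - 12567)*(-7) - (-2051)*(1 - 4102) = sqrt(13380 - 12567)*(-7) - (-2051)*(-4101) = sqrt(813)*(-7) - 1*8411151 = -7*sqrt(813) - 8411151 = -8411151 - 7*sqrt(813)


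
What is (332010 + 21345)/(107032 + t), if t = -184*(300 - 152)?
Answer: 23557/5320 ≈ 4.4280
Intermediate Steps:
t = -27232 (t = -184*148 = -27232)
(332010 + 21345)/(107032 + t) = (332010 + 21345)/(107032 - 27232) = 353355/79800 = 353355*(1/79800) = 23557/5320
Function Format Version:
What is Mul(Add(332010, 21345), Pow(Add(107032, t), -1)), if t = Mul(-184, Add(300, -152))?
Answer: Rational(23557, 5320) ≈ 4.4280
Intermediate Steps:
t = -27232 (t = Mul(-184, 148) = -27232)
Mul(Add(332010, 21345), Pow(Add(107032, t), -1)) = Mul(Add(332010, 21345), Pow(Add(107032, -27232), -1)) = Mul(353355, Pow(79800, -1)) = Mul(353355, Rational(1, 79800)) = Rational(23557, 5320)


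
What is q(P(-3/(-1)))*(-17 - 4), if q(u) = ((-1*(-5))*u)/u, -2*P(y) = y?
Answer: -105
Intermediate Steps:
P(y) = -y/2
q(u) = 5 (q(u) = (5*u)/u = 5)
q(P(-3/(-1)))*(-17 - 4) = 5*(-17 - 4) = 5*(-21) = -105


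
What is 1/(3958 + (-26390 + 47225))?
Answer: 1/24793 ≈ 4.0334e-5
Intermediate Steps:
1/(3958 + (-26390 + 47225)) = 1/(3958 + 20835) = 1/24793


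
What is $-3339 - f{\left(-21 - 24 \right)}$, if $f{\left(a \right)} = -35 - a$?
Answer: $-3349$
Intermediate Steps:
$-3339 - f{\left(-21 - 24 \right)} = -3339 - \left(-35 - \left(-21 - 24\right)\right) = -3339 - \left(-35 - -45\right) = -3339 - \left(-35 + 45\right) = -3339 - 10 = -3349$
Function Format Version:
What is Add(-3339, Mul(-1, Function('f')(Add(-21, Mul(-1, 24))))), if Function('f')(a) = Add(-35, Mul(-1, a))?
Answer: -3349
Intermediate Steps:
Add(-3339, Mul(-1, Function('f')(Add(-21, Mul(-1, 24))))) = Add(-3339, Mul(-1, Add(-35, Mul(-1, Add(-21, Mul(-1, 24)))))) = Add(-3339, Mul(-1, Add(-35, Mul(-1, Add(-21, -24))))) = Add(-3339, Mul(-1, Add(-35, Mul(-1, -45)))) = Add(-3339, Mul(-1, Add(-35, 45))) = Add(-3339, Mul(-1, 10)) = Add(-3339, -10) = -3349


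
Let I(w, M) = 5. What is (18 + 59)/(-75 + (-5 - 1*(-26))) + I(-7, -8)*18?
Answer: 4783/54 ≈ 88.574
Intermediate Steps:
(18 + 59)/(-75 + (-5 - 1*(-26))) + I(-7, -8)*18 = (18 + 59)/(-75 + (-5 - 1*(-26))) + 5*18 = 77/(-75 + (-5 + 26)) + 90 = 77/(-75 + 21) + 90 = 77/(-54) + 90 = 77*(-1/54) + 90 = -77/54 + 90 = 4783/54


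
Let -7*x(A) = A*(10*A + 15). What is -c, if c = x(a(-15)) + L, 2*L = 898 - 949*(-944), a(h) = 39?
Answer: -3122844/7 ≈ -4.4612e+5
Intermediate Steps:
x(A) = -A*(15 + 10*A)/7 (x(A) = -A*(10*A + 15)/7 = -A*(15 + 10*A)/7)
L = 448377 (L = (898 - 949*(-944))/2 = (898 + 895856)/2 = (½)*896754 = 448377)
c = 3122844/7 (c = -5/7*39*(3 + 2*39) + 448377 = -5/7*39*(3 + 78) + 448377 = -5/7*39*81 + 448377 = -15795/7 + 448377 = 3122844/7 ≈ 4.4612e+5)
-c = -1*3122844/7 = -3122844/7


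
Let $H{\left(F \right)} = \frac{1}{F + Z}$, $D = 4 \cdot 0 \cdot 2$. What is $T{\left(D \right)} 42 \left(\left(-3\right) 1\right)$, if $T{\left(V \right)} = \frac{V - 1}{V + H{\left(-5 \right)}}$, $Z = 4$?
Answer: $-126$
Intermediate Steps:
$D = 0$ ($D = 0 \cdot 2 = 0$)
$H{\left(F \right)} = \frac{1}{4 + F}$ ($H{\left(F \right)} = \frac{1}{F + 4} = \frac{1}{4 + F}$)
$T{\left(V \right)} = 1$ ($T{\left(V \right)} = \frac{V - 1}{V + \frac{1}{4 - 5}} = \frac{-1 + V}{V + \frac{1}{-1}} = \frac{-1 + V}{V - 1} = \frac{-1 + V}{-1 + V} = 1$)
$T{\left(D \right)} 42 \left(\left(-3\right) 1\right) = 1 \cdot 42 \left(\left(-3\right) 1\right) = 42 \left(-3\right) = -126$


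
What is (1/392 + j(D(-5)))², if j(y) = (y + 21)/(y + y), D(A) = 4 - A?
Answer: 3853369/1382976 ≈ 2.7863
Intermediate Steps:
j(y) = (21 + y)/(2*y) (j(y) = (21 + y)/((2*y)) = (21 + y)*(1/(2*y)) = (21 + y)/(2*y))
(1/392 + j(D(-5)))² = (1/392 + (21 + (4 - 1*(-5)))/(2*(4 - 1*(-5))))² = (1/392 + (21 + (4 + 5))/(2*(4 + 5)))² = (1/392 + (½)*(21 + 9)/9)² = (1/392 + (½)*(⅑)*30)² = (1/392 + 5/3)² = (1963/1176)² = 3853369/1382976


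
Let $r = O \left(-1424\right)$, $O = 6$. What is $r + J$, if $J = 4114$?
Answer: $-4430$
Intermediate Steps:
$r = -8544$ ($r = 6 \left(-1424\right) = -8544$)
$r + J = -8544 + 4114 = -4430$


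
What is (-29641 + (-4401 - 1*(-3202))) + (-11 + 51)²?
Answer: -29240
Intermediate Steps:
(-29641 + (-4401 - 1*(-3202))) + (-11 + 51)² = (-29641 + (-4401 + 3202)) + 40² = (-29641 - 1199) + 1600 = -30840 + 1600 = -29240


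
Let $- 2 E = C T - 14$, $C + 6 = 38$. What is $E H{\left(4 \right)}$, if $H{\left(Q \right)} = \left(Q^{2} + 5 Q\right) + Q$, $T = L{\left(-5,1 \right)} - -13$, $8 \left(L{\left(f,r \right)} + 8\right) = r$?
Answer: $-3000$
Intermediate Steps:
$C = 32$ ($C = -6 + 38 = 32$)
$L{\left(f,r \right)} = -8 + \frac{r}{8}$
$T = \frac{41}{8}$ ($T = \left(-8 + \frac{1}{8} \cdot 1\right) - -13 = \left(-8 + \frac{1}{8}\right) + 13 = - \frac{63}{8} + 13 = \frac{41}{8} \approx 5.125$)
$H{\left(Q \right)} = Q^{2} + 6 Q$
$E = -75$ ($E = - \frac{32 \cdot \frac{41}{8} - 14}{2} = - \frac{164 - 14}{2} = \left(- \frac{1}{2}\right) 150 = -75$)
$E H{\left(4 \right)} = - 75 \cdot 4 \left(6 + 4\right) = - 75 \cdot 4 \cdot 10 = \left(-75\right) 40 = -3000$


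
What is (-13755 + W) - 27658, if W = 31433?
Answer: -9980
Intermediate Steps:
(-13755 + W) - 27658 = (-13755 + 31433) - 27658 = 17678 - 27658 = -9980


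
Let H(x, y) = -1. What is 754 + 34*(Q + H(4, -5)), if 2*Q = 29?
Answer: 1213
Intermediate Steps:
Q = 29/2 (Q = (½)*29 = 29/2 ≈ 14.500)
754 + 34*(Q + H(4, -5)) = 754 + 34*(29/2 - 1) = 754 + 34*(27/2) = 754 + 459 = 1213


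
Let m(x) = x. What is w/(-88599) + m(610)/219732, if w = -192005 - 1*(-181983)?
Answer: 376033249/3244672578 ≈ 0.11589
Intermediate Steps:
w = -10022 (w = -192005 + 181983 = -10022)
w/(-88599) + m(610)/219732 = -10022/(-88599) + 610/219732 = -10022*(-1/88599) + 610*(1/219732) = 10022/88599 + 305/109866 = 376033249/3244672578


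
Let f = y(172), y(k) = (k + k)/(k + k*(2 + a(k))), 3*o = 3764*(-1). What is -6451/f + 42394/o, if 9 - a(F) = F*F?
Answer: 179513539061/1882 ≈ 9.5384e+7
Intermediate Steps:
a(F) = 9 - F² (a(F) = 9 - F*F = 9 - F²)
o = -3764/3 (o = (3764*(-1))/3 = (⅓)*(-3764) = -3764/3 ≈ -1254.7)
y(k) = 2*k/(k + k*(11 - k²)) (y(k) = (k + k)/(k + k*(2 + (9 - k²))) = (2*k)/(k + k*(11 - k²)) = 2*k/(k + k*(11 - k²)))
f = -1/14786 (f = -2/(-12 + 172²) = -2/(-12 + 29584) = -2/29572 = -2*1/29572 = -1/14786 ≈ -6.7631e-5)
-6451/f + 42394/o = -6451/(-1/14786) + 42394/(-3764/3) = -6451*(-14786) + 42394*(-3/3764) = 95384486 - 63591/1882 = 179513539061/1882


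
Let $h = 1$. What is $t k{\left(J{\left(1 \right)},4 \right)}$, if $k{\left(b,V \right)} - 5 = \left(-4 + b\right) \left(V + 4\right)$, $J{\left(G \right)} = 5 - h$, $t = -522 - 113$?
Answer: $-3175$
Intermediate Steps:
$t = -635$ ($t = -522 - 113 = -635$)
$J{\left(G \right)} = 4$ ($J{\left(G \right)} = 5 - 1 = 4$)
$k{\left(b,V \right)} = 5 + \left(-4 + b\right) \left(4 + V\right)$ ($k{\left(b,V \right)} = 5 + \left(-4 + b\right) \left(V + 4\right) = 5 + \left(-4 + b\right) \left(4 + V\right)$)
$t k{\left(J{\left(1 \right)},4 \right)} = - 635 \left(-11 - 16 + 4 \cdot 4 + 4 \cdot 4\right) = - 635 \left(-11 - 16 + 16 + 16\right) = \left(-635\right) 5 = -3175$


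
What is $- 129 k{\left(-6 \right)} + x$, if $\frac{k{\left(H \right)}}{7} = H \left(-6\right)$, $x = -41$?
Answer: $-32549$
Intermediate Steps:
$k{\left(H \right)} = - 42 H$ ($k{\left(H \right)} = 7 H \left(-6\right) = 7 \left(- 6 H\right) = - 42 H$)
$- 129 k{\left(-6 \right)} + x = - 129 \left(\left(-42\right) \left(-6\right)\right) - 41 = \left(-129\right) 252 - 41 = -32508 - 41 = -32549$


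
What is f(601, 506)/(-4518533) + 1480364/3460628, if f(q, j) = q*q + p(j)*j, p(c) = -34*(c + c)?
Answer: 16422543783282/3909240454681 ≈ 4.2010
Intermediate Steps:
p(c) = -68*c
f(q, j) = q**2 - 68*j**2 (f(q, j) = q*q + (-68*j)*j = q**2 - 68*j**2)
f(601, 506)/(-4518533) + 1480364/3460628 = (601**2 - 68*506**2)/(-4518533) + 1480364/3460628 = (361201 - 68*256036)*(-1/4518533) + 1480364*(1/3460628) = (361201 - 17410448)*(-1/4518533) + 370091/865157 = -17049247*(-1/4518533) + 370091/865157 = 17049247/4518533 + 370091/865157 = 16422543783282/3909240454681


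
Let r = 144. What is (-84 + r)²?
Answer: 3600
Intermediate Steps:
(-84 + r)² = (-84 + 144)² = 60² = 3600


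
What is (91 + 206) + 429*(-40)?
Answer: -16863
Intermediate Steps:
(91 + 206) + 429*(-40) = 297 - 17160 = -16863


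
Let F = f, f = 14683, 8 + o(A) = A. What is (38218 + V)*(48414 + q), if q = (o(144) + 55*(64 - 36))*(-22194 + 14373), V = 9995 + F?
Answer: -821395469472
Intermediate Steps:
o(A) = -8 + A
F = 14683
V = 24678 (V = 9995 + 14683 = 24678)
q = -13107996 (q = ((-8 + 144) + 55*(64 - 36))*(-22194 + 14373) = (136 + 55*28)*(-7821) = (136 + 1540)*(-7821) = 1676*(-7821) = -13107996)
(38218 + V)*(48414 + q) = (38218 + 24678)*(48414 - 13107996) = 62896*(-13059582) = -821395469472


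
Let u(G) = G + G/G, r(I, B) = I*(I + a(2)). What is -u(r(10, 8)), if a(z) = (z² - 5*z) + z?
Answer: -61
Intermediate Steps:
a(z) = z² - 4*z
r(I, B) = I*(-4 + I) (r(I, B) = I*(I + 2*(-4 + 2)) = I*(I + 2*(-2)) = I*(I - 4) = I*(-4 + I))
u(G) = 1 + G (u(G) = G + 1 = 1 + G)
-u(r(10, 8)) = -(1 + 10*(-4 + 10)) = -(1 + 10*6) = -(1 + 60) = -1*61 = -61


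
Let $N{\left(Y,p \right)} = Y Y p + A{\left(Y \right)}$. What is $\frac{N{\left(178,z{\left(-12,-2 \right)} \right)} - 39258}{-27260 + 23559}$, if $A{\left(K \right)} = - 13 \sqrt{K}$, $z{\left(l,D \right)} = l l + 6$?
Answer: $- \frac{4713342}{3701} + \frac{13 \sqrt{178}}{3701} \approx -1273.5$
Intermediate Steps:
$z{\left(l,D \right)} = 6 + l^{2}$ ($z{\left(l,D \right)} = l^{2} + 6 = 6 + l^{2}$)
$N{\left(Y,p \right)} = - 13 \sqrt{Y} + p Y^{2}$ ($N{\left(Y,p \right)} = Y Y p - 13 \sqrt{Y} = Y^{2} p - 13 \sqrt{Y} = p Y^{2} - 13 \sqrt{Y} = - 13 \sqrt{Y} + p Y^{2}$)
$\frac{N{\left(178,z{\left(-12,-2 \right)} \right)} - 39258}{-27260 + 23559} = \frac{\left(- 13 \sqrt{178} + \left(6 + \left(-12\right)^{2}\right) 178^{2}\right) - 39258}{-27260 + 23559} = \frac{\left(- 13 \sqrt{178} + \left(6 + 144\right) 31684\right) - 39258}{-3701} = \left(\left(- 13 \sqrt{178} + 150 \cdot 31684\right) - 39258\right) \left(- \frac{1}{3701}\right) = \left(\left(- 13 \sqrt{178} + 4752600\right) - 39258\right) \left(- \frac{1}{3701}\right) = \left(\left(4752600 - 13 \sqrt{178}\right) - 39258\right) \left(- \frac{1}{3701}\right) = \left(4713342 - 13 \sqrt{178}\right) \left(- \frac{1}{3701}\right) = - \frac{4713342}{3701} + \frac{13 \sqrt{178}}{3701}$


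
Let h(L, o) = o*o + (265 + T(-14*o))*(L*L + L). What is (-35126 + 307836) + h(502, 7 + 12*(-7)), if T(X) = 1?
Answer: 67445235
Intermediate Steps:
h(L, o) = o**2 + 266*L + 266*L**2 (h(L, o) = o*o + (265 + 1)*(L*L + L) = o**2 + 266*(L**2 + L) = o**2 + 266*(L + L**2) = o**2 + (266*L + 266*L**2) = o**2 + 266*L + 266*L**2)
(-35126 + 307836) + h(502, 7 + 12*(-7)) = (-35126 + 307836) + ((7 + 12*(-7))**2 + 266*502 + 266*502**2) = 272710 + ((7 - 84)**2 + 133532 + 266*252004) = 272710 + ((-77)**2 + 133532 + 67033064) = 272710 + (5929 + 133532 + 67033064) = 272710 + 67172525 = 67445235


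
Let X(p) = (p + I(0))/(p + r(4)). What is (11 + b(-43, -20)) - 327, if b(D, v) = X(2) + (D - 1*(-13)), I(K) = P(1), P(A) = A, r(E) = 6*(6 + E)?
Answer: -21449/62 ≈ -345.95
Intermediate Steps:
r(E) = 36 + 6*E
I(K) = 1
X(p) = (1 + p)/(60 + p) (X(p) = (p + 1)/(p + (36 + 6*4)) = (1 + p)/(p + (36 + 24)) = (1 + p)/(p + 60) = (1 + p)/(60 + p))
b(D, v) = 809/62 + D (b(D, v) = (1 + 2)/(60 + 2) + (D - 1*(-13)) = 3/62 + (D + 13) = (1/62)*3 + (13 + D) = 3/62 + (13 + D) = 809/62 + D)
(11 + b(-43, -20)) - 327 = (11 + (809/62 - 43)) - 327 = (11 - 1857/62) - 327 = -1175/62 - 327 = -21449/62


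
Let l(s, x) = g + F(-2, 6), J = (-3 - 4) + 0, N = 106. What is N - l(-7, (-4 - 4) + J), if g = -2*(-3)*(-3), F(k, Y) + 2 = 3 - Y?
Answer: 129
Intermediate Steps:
J = -7 (J = -7 + 0 = -7)
F(k, Y) = 1 - Y (F(k, Y) = -2 + (3 - Y) = 1 - Y)
g = -18 (g = 6*(-3) = -18)
l(s, x) = -23 (l(s, x) = -18 + (1 - 1*6) = -18 + (1 - 6) = -18 - 5 = -23)
N - l(-7, (-4 - 4) + J) = 106 - 1*(-23) = 106 + 23 = 129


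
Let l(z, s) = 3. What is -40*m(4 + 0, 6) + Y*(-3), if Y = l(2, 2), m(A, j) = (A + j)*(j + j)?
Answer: -4809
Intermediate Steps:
m(A, j) = 2*j*(A + j) (m(A, j) = (A + j)*(2*j) = 2*j*(A + j))
Y = 3
-40*m(4 + 0, 6) + Y*(-3) = -80*6*((4 + 0) + 6) + 3*(-3) = -80*6*(4 + 6) - 9 = -80*6*10 - 9 = -40*120 - 9 = -4800 - 9 = -4809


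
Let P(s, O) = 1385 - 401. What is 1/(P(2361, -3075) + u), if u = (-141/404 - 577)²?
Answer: 163216/54565700545 ≈ 2.9912e-6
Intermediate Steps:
P(s, O) = 984
u = 54405096001/163216 (u = (-141*1/404 - 577)² = (-141/404 - 577)² = (-233249/404)² = 54405096001/163216 ≈ 3.3333e+5)
1/(P(2361, -3075) + u) = 1/(984 + 54405096001/163216) = 1/(54565700545/163216) = 163216/54565700545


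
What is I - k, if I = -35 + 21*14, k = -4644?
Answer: 4903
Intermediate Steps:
I = 259 (I = -35 + 294 = 259)
I - k = 259 - 1*(-4644) = 259 + 4644 = 4903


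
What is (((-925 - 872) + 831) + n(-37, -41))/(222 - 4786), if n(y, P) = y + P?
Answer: 261/1141 ≈ 0.22875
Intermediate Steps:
n(y, P) = P + y
(((-925 - 872) + 831) + n(-37, -41))/(222 - 4786) = (((-925 - 872) + 831) + (-41 - 37))/(222 - 4786) = ((-1797 + 831) - 78)/(-4564) = (-966 - 78)*(-1/4564) = -1044*(-1/4564) = 261/1141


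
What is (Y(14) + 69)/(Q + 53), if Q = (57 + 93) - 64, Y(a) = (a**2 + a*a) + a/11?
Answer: 5085/1529 ≈ 3.3257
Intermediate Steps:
Y(a) = 2*a**2 + a/11 (Y(a) = (a**2 + a**2) + a*(1/11) = 2*a**2 + a/11)
Q = 86 (Q = 150 - 64 = 86)
(Y(14) + 69)/(Q + 53) = ((1/11)*14*(1 + 22*14) + 69)/(86 + 53) = ((1/11)*14*(1 + 308) + 69)/139 = ((1/11)*14*309 + 69)*(1/139) = (4326/11 + 69)*(1/139) = (5085/11)*(1/139) = 5085/1529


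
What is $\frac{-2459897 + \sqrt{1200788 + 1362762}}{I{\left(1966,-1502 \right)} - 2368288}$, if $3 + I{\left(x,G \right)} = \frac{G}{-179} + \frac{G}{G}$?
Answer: $\frac{440321563}{423922408} - \frac{895 \sqrt{102542}}{423922408} \approx 1.038$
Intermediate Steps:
$I{\left(x,G \right)} = -2 - \frac{G}{179}$ ($I{\left(x,G \right)} = -3 + \left(\frac{G}{-179} + \frac{G}{G}\right) = -3 + \left(G \left(- \frac{1}{179}\right) + 1\right) = -3 - \left(-1 + \frac{G}{179}\right) = -2 - \frac{G}{179}$)
$\frac{-2459897 + \sqrt{1200788 + 1362762}}{I{\left(1966,-1502 \right)} - 2368288} = \frac{-2459897 + \sqrt{1200788 + 1362762}}{\left(-2 - - \frac{1502}{179}\right) - 2368288} = \frac{-2459897 + \sqrt{2563550}}{\left(-2 + \frac{1502}{179}\right) - 2368288} = \frac{-2459897 + 5 \sqrt{102542}}{\frac{1144}{179} - 2368288} = \frac{-2459897 + 5 \sqrt{102542}}{- \frac{423922408}{179}} = \left(-2459897 + 5 \sqrt{102542}\right) \left(- \frac{179}{423922408}\right) = \frac{440321563}{423922408} - \frac{895 \sqrt{102542}}{423922408}$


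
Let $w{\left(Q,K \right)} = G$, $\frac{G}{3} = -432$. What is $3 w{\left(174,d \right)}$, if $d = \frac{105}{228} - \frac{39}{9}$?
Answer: $-3888$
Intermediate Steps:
$G = -1296$ ($G = 3 \left(-432\right) = -1296$)
$d = - \frac{883}{228}$ ($d = 105 \cdot \frac{1}{228} - \frac{13}{3} = \frac{35}{76} - \frac{13}{3} = - \frac{883}{228} \approx -3.8728$)
$w{\left(Q,K \right)} = -1296$
$3 w{\left(174,d \right)} = 3 \left(-1296\right) = -3888$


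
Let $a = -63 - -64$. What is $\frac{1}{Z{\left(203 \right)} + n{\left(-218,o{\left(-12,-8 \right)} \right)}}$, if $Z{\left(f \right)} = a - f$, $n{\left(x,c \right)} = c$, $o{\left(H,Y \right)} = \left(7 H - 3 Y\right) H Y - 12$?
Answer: $- \frac{1}{5974} \approx -0.00016739$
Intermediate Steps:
$a = 1$ ($a = -63 + 64 = 1$)
$o{\left(H,Y \right)} = -12 + H Y \left(- 3 Y + 7 H\right)$ ($o{\left(H,Y \right)} = \left(- 3 Y + 7 H\right) H Y - 12 = H \left(- 3 Y + 7 H\right) Y - 12 = H Y \left(- 3 Y + 7 H\right) - 12 = -12 + H Y \left(- 3 Y + 7 H\right)$)
$Z{\left(f \right)} = 1 - f$
$\frac{1}{Z{\left(203 \right)} + n{\left(-218,o{\left(-12,-8 \right)} \right)}} = \frac{1}{\left(1 - 203\right) - \left(12 - 2304 + 8064\right)} = \frac{1}{-202 - 5772} = \frac{1}{-5974} = - \frac{1}{5974}$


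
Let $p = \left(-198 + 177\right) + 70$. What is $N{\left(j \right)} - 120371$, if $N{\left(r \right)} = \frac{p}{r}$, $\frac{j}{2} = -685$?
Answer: $- \frac{164908319}{1370} \approx -1.2037 \cdot 10^{5}$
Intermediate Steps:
$j = -1370$ ($j = 2 \left(-685\right) = -1370$)
$p = 49$ ($p = -21 + 70 = 49$)
$N{\left(r \right)} = \frac{49}{r}$
$N{\left(j \right)} - 120371 = \frac{49}{-1370} - 120371 = 49 \left(- \frac{1}{1370}\right) - 120371 = - \frac{49}{1370} - 120371 = - \frac{164908319}{1370}$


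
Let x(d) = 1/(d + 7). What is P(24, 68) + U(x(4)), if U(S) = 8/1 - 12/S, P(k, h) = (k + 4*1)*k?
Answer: 548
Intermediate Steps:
P(k, h) = k*(4 + k) (P(k, h) = (k + 4)*k = (4 + k)*k = k*(4 + k))
x(d) = 1/(7 + d)
U(S) = 8 - 12/S (U(S) = 8*1 - 12/S = 8 - 12/S)
P(24, 68) + U(x(4)) = 24*(4 + 24) + (8 - 12/(1/(7 + 4))) = 24*28 + (8 - 12/(1/11)) = 672 + (8 - 12/1/11) = 672 + (8 - 12*11) = 672 + (8 - 132) = 672 - 124 = 548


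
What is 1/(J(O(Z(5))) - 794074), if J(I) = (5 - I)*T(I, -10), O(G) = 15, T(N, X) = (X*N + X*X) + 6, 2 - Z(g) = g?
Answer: -1/793634 ≈ -1.2600e-6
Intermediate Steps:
Z(g) = 2 - g
T(N, X) = 6 + X² + N*X (T(N, X) = (N*X + X²) + 6 = (X² + N*X) + 6 = 6 + X² + N*X)
J(I) = (5 - I)*(106 - 10*I) (J(I) = (5 - I)*(6 + (-10)² + I*(-10)) = (5 - I)*(6 + 100 - 10*I) = (5 - I)*(106 - 10*I))
1/(J(O(Z(5))) - 794074) = 1/((530 - 156*15 + 10*15²) - 794074) = 1/((530 - 2340 + 10*225) - 794074) = 1/((530 - 2340 + 2250) - 794074) = 1/(440 - 794074) = 1/(-793634) = -1/793634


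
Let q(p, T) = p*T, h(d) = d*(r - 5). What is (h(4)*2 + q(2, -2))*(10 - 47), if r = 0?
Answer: 1628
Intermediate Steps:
h(d) = -5*d (h(d) = d*(0 - 5) = d*(-5) = -5*d)
q(p, T) = T*p
(h(4)*2 + q(2, -2))*(10 - 47) = (-5*4*2 - 2*2)*(10 - 47) = (-20*2 - 4)*(-37) = (-40 - 4)*(-37) = -44*(-37) = 1628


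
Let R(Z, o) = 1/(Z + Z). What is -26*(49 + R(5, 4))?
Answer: -6383/5 ≈ -1276.6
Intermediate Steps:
R(Z, o) = 1/(2*Z)
-26*(49 + R(5, 4)) = -26*(49 + (½)/5) = -26*(49 + (½)*(⅕)) = -26*(49 + ⅒) = -26*491/10 = -6383/5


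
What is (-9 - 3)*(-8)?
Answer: 96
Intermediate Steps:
(-9 - 3)*(-8) = -12*(-8) = 96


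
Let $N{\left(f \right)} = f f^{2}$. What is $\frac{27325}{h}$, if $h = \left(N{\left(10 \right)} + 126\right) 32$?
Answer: $\frac{27325}{36032} \approx 0.75835$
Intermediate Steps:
$N{\left(f \right)} = f^{3}$
$h = 36032$ ($h = \left(10^{3} + 126\right) 32 = \left(1000 + 126\right) 32 = 1126 \cdot 32 = 36032$)
$\frac{27325}{h} = \frac{27325}{36032}$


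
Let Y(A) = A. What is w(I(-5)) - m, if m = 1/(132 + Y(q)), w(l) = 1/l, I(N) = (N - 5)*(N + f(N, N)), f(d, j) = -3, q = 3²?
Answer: 61/11280 ≈ 0.0054078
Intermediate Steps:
q = 9
I(N) = (-5 + N)*(-3 + N) (I(N) = (N - 5)*(N - 3) = (-5 + N)*(-3 + N))
w(l) = 1/l
m = 1/141 (m = 1/(132 + 9) = 1/141 ≈ 0.0070922)
w(I(-5)) - m = 1/(15 + (-5)² - 8*(-5)) - 1*1/141 = 1/(15 + 25 + 40) - 1/141 = 1/80 - 1/141 = 61/11280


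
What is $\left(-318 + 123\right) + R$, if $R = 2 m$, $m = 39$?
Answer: $-117$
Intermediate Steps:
$R = 78$ ($R = 2 \cdot 39 = 78$)
$\left(-318 + 123\right) + R = \left(-318 + 123\right) + 78 = -195 + 78 = -117$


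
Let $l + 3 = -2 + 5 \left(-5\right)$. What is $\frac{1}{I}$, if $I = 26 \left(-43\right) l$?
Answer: $\frac{1}{33540} \approx 2.9815 \cdot 10^{-5}$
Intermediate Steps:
$l = -30$ ($l = -3 + \left(-2 + 5 \left(-5\right)\right) = -3 - 27 = -30$)
$I = 33540$ ($I = 26 \left(-43\right) \left(-30\right) = \left(-1118\right) \left(-30\right) = 33540$)
$\frac{1}{I} = \frac{1}{33540}$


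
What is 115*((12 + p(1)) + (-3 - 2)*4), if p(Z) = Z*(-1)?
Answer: -1035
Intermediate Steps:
p(Z) = -Z
115*((12 + p(1)) + (-3 - 2)*4) = 115*((12 - 1*1) + (-3 - 2)*4) = 115*((12 - 1) - 5*4) = 115*(11 - 20) = 115*(-9) = -1035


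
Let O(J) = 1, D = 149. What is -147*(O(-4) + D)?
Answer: -22050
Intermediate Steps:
-147*(O(-4) + D) = -147*(1 + 149) = -147*150 = -22050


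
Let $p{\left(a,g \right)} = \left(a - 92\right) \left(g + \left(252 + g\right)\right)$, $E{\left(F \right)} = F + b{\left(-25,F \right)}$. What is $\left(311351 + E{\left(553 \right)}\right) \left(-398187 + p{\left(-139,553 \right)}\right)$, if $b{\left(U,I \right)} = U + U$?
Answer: $-222004184790$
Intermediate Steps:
$b{\left(U,I \right)} = 2 U$
$E{\left(F \right)} = -50 + F$ ($E{\left(F \right)} = F + 2 \left(-25\right) = F - 50 = -50 + F$)
$p{\left(a,g \right)} = \left(-92 + a\right) \left(252 + 2 g\right)$
$\left(311351 + E{\left(553 \right)}\right) \left(-398187 + p{\left(-139,553 \right)}\right) = \left(311351 + \left(-50 + 553\right)\right) \left(-398187 + \left(-23184 - 101752 + 252 \left(-139\right) + 2 \left(-139\right) 553\right)\right) = \left(311351 + 503\right) \left(-398187 - 313698\right) = 311854 \left(-398187 - 313698\right) = 311854 \left(-711885\right) = -222004184790$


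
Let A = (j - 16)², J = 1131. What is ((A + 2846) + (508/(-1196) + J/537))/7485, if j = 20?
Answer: 153267092/400604685 ≈ 0.38259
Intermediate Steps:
A = 16 (A = (20 - 16)² = 4² = 16)
((A + 2846) + (508/(-1196) + J/537))/7485 = ((16 + 2846) + (508/(-1196) + 1131/537))/7485 = (2862 + (508*(-1/1196) + 1131*(1/537)))*(1/7485) = (2862 + (-127/299 + 377/179))*(1/7485) = (2862 + 89990/53521)*(1/7485) = (153267092/53521)*(1/7485) = 153267092/400604685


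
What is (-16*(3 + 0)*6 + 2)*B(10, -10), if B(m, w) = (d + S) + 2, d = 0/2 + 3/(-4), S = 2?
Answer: -1859/2 ≈ -929.50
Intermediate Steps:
d = -¾ (d = 0*(½) + 3*(-¼) = 0 - ¾ = -¾ ≈ -0.75000)
B(m, w) = 13/4 (B(m, w) = (-¾ + 2) + 2 = 5/4 + 2 = 13/4)
(-16*(3 + 0)*6 + 2)*B(10, -10) = (-16*(3 + 0)*6 + 2)*(13/4) = (-48*6 + 2)*(13/4) = (-16*18 + 2)*(13/4) = (-288 + 2)*(13/4) = -286*13/4 = -1859/2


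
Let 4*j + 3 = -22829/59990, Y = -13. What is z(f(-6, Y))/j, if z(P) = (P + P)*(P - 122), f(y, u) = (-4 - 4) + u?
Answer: -1441199760/202799 ≈ -7106.5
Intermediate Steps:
f(y, u) = -8 + u
z(P) = 2*P*(-122 + P) (z(P) = (2*P)*(-122 + P) = 2*P*(-122 + P))
j = -202799/239960 (j = -3/4 + (-22829/59990)/4 = -3/4 + (-22829*1/59990)/4 = -3/4 + (1/4)*(-22829/59990) = -3/4 - 22829/239960 = -202799/239960 ≈ -0.84514)
z(f(-6, Y))/j = (2*(-8 - 13)*(-122 + (-8 - 13)))/(-202799/239960) = (2*(-21)*(-122 - 21))*(-239960/202799) = (2*(-21)*(-143))*(-239960/202799) = 6006*(-239960/202799) = -1441199760/202799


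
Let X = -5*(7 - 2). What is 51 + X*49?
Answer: -1174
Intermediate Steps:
X = -25 (X = -5*5 = -25)
51 + X*49 = 51 - 25*49 = 51 - 1225 = -1174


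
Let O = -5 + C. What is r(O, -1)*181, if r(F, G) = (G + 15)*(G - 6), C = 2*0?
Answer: -17738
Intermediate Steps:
C = 0
O = -5 (O = -5 + 0 = -5)
r(F, G) = (-6 + G)*(15 + G) (r(F, G) = (15 + G)*(-6 + G) = (-6 + G)*(15 + G))
r(O, -1)*181 = (-90 + (-1)² + 9*(-1))*181 = (-90 + 1 - 9)*181 = -98*181 = -17738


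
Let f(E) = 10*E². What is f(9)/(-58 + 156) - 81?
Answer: -3564/49 ≈ -72.735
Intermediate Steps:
f(9)/(-58 + 156) - 81 = (10*9²)/(-58 + 156) - 81 = (10*81)/98 - 81 = 810*(1/98) - 81 = 405/49 - 81 = -3564/49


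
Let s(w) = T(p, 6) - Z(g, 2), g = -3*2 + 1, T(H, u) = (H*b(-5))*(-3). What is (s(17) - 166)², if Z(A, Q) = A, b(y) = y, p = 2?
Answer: 17161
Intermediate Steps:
T(H, u) = 15*H (T(H, u) = (H*(-5))*(-3) = -5*H*(-3) = 15*H)
g = -5 (g = -6 + 1 = -5)
s(w) = 35 (s(w) = 15*2 - 1*(-5) = 30 + 5 = 35)
(s(17) - 166)² = (35 - 166)² = (-131)² = 17161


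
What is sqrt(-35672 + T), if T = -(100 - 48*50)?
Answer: 18*I*sqrt(103) ≈ 182.68*I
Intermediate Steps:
T = 2300 (T = -(100 - 2400) = -1*(-2300) = 2300)
sqrt(-35672 + T) = sqrt(-35672 + 2300) = sqrt(-33372) = 18*I*sqrt(103)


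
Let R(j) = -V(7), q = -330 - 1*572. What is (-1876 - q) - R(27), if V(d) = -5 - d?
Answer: -986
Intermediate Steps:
q = -902 (q = -330 - 572 = -902)
R(j) = 12 (R(j) = -(-5 - 1*7) = -(-5 - 7) = -1*(-12) = 12)
(-1876 - q) - R(27) = (-1876 - 1*(-902)) - 1*12 = (-1876 + 902) - 12 = -974 - 12 = -986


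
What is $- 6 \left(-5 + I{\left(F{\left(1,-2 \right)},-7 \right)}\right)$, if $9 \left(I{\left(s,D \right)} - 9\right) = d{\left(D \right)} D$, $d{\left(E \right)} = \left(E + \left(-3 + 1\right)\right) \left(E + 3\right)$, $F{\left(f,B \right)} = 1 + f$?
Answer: $144$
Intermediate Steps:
$d{\left(E \right)} = \left(-2 + E\right) \left(3 + E\right)$ ($d{\left(E \right)} = \left(E - 2\right) \left(3 + E\right) = \left(-2 + E\right) \left(3 + E\right)$)
$I{\left(s,D \right)} = 9 + \frac{D \left(-6 + D + D^{2}\right)}{9}$ ($I{\left(s,D \right)} = 9 + \frac{\left(-6 + D + D^{2}\right) D}{9} = 9 + \frac{D \left(-6 + D + D^{2}\right)}{9}$)
$- 6 \left(-5 + I{\left(F{\left(1,-2 \right)},-7 \right)}\right) = - 6 \left(-5 + \left(9 + \frac{1}{9} \left(-7\right) \left(-6 - 7 + \left(-7\right)^{2}\right)\right)\right) = - 6 \left(-5 + \left(9 + \frac{1}{9} \left(-7\right) \left(-6 - 7 + 49\right)\right)\right) = - 6 \left(-5 + \left(9 + \frac{1}{9} \left(-7\right) 36\right)\right) = - 6 \left(-5 + \left(9 - 28\right)\right) = - 6 \left(-5 - 19\right) = \left(-6\right) \left(-24\right) = 144$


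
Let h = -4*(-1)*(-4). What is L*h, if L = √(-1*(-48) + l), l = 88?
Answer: -32*√34 ≈ -186.59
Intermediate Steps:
h = -16 (h = 4*(-4) = -16)
L = 2*√34 (L = √(-1*(-48) + 88) = √(48 + 88) = √136 = 2*√34 ≈ 11.662)
L*h = (2*√34)*(-16) = -32*√34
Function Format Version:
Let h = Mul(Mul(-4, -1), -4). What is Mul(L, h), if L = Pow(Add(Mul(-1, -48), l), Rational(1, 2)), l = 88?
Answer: Mul(-32, Pow(34, Rational(1, 2))) ≈ -186.59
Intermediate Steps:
h = -16 (h = Mul(4, -4) = -16)
L = Mul(2, Pow(34, Rational(1, 2))) (L = Pow(Add(Mul(-1, -48), 88), Rational(1, 2)) = Pow(Add(48, 88), Rational(1, 2)) = Pow(136, Rational(1, 2)) = Mul(2, Pow(34, Rational(1, 2))) ≈ 11.662)
Mul(L, h) = Mul(Mul(2, Pow(34, Rational(1, 2))), -16) = Mul(-32, Pow(34, Rational(1, 2)))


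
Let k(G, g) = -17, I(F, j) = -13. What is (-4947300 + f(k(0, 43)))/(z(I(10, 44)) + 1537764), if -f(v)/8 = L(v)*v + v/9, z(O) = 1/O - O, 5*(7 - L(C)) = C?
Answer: -723333559/224899875 ≈ -3.2162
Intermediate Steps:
L(C) = 7 - C/5
f(v) = -8*v/9 - 8*v*(7 - v/5) (f(v) = -8*((7 - v/5)*v + v/9) = -8*(v*(7 - v/5) + v*(1/9)) = -8*(v*(7 - v/5) + v/9) = -8*(v/9 + v*(7 - v/5)) = -8*v/9 - 8*v*(7 - v/5))
(-4947300 + f(k(0, 43)))/(z(I(10, 44)) + 1537764) = (-4947300 + (8/45)*(-17)*(-320 + 9*(-17)))/((1/(-13) - 1*(-13)) + 1537764) = (-4947300 + (8/45)*(-17)*(-320 - 153))/((-1/13 + 13) + 1537764) = (-4947300 + (8/45)*(-17)*(-473))/(168/13 + 1537764) = (-4947300 + 64328/45)/(19991100/13) = -222564172/45*13/19991100 = -723333559/224899875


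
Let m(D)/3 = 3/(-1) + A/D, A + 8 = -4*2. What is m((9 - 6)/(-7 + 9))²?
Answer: 1681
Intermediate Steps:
A = -16 (A = -8 - 4*2 = -8 - 8 = -16)
m(D) = -9 - 48/D (m(D) = 3*(3/(-1) - 16/D) = 3*(3*(-1) - 16/D) = 3*(-3 - 16/D) = -9 - 48/D)
m((9 - 6)/(-7 + 9))² = (-9 - 48*(-7 + 9)/(9 - 6))² = (-9 - 48/(3/2))² = (-9 - 48/(3*(½)))² = (-9 - 48/3/2)² = (-9 - 48*⅔)² = (-9 - 32)² = (-41)² = 1681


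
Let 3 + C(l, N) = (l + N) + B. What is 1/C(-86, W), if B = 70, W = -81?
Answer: -1/100 ≈ -0.010000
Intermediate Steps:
C(l, N) = 67 + N + l (C(l, N) = -3 + ((l + N) + 70) = -3 + ((N + l) + 70) = -3 + (70 + N + l) = 67 + N + l)
1/C(-86, W) = 1/(67 - 81 - 86) = 1/(-100) = -1/100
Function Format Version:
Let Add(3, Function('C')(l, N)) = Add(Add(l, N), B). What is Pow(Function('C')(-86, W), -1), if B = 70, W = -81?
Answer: Rational(-1, 100) ≈ -0.010000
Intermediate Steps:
Function('C')(l, N) = Add(67, N, l) (Function('C')(l, N) = Add(-3, Add(Add(l, N), 70)) = Add(-3, Add(Add(N, l), 70)) = Add(-3, Add(70, N, l)) = Add(67, N, l))
Pow(Function('C')(-86, W), -1) = Pow(Add(67, -81, -86), -1) = Pow(-100, -1) = Rational(-1, 100)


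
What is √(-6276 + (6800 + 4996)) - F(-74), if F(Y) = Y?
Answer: 74 + 4*√345 ≈ 148.30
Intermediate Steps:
√(-6276 + (6800 + 4996)) - F(-74) = √(-6276 + (6800 + 4996)) - 1*(-74) = √(-6276 + 11796) + 74 = √5520 + 74 = 4*√345 + 74 = 74 + 4*√345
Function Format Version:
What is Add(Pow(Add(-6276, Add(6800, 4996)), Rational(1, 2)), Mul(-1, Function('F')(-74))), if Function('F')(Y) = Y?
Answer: Add(74, Mul(4, Pow(345, Rational(1, 2)))) ≈ 148.30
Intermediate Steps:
Add(Pow(Add(-6276, Add(6800, 4996)), Rational(1, 2)), Mul(-1, Function('F')(-74))) = Add(Pow(Add(-6276, Add(6800, 4996)), Rational(1, 2)), Mul(-1, -74)) = Add(Pow(Add(-6276, 11796), Rational(1, 2)), 74) = Add(Pow(5520, Rational(1, 2)), 74) = Add(Mul(4, Pow(345, Rational(1, 2))), 74) = Add(74, Mul(4, Pow(345, Rational(1, 2))))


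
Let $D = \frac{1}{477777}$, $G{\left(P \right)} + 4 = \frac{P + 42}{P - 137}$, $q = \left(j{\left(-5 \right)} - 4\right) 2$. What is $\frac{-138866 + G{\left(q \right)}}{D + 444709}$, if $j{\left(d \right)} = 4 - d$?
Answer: $- \frac{4213167063567}{13491954975269} \approx -0.31227$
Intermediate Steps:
$q = 10$ ($q = \left(\left(4 - -5\right) - 4\right) 2 = \left(\left(4 + 5\right) - 4\right) 2 = \left(9 - 4\right) 2 = 5 \cdot 2 = 10$)
$G{\left(P \right)} = -4 + \frac{42 + P}{-137 + P}$ ($G{\left(P \right)} = -4 + \frac{P + 42}{P - 137} = -4 + \frac{42 + P}{-137 + P}$)
$D = \frac{1}{477777} \approx 2.093 \cdot 10^{-6}$
$\frac{-138866 + G{\left(q \right)}}{D + 444709} = \frac{-138866 + \frac{590 - 30}{-137 + 10}}{\frac{1}{477777} + 444709} = \frac{-138866 + \frac{590 - 30}{-127}}{\frac{212471731894}{477777}} = \left(-138866 - \frac{560}{127}\right) \frac{477777}{212471731894} = \left(- \frac{17636542}{127}\right) \frac{477777}{212471731894} = - \frac{4213167063567}{13491954975269}$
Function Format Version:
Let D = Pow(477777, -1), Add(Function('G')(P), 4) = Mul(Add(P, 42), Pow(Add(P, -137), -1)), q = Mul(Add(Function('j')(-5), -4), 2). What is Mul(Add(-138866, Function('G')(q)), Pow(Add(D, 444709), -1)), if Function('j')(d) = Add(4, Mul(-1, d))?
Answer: Rational(-4213167063567, 13491954975269) ≈ -0.31227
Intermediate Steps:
q = 10 (q = Mul(Add(Add(4, Mul(-1, -5)), -4), 2) = Mul(Add(Add(4, 5), -4), 2) = Mul(Add(9, -4), 2) = Mul(5, 2) = 10)
Function('G')(P) = Add(-4, Mul(Pow(Add(-137, P), -1), Add(42, P))) (Function('G')(P) = Add(-4, Mul(Add(P, 42), Pow(Add(P, -137), -1))) = Add(-4, Mul(Add(42, P), Pow(Add(-137, P), -1))) = Add(-4, Mul(Pow(Add(-137, P), -1), Add(42, P))))
D = Rational(1, 477777) ≈ 2.0930e-6
Mul(Add(-138866, Function('G')(q)), Pow(Add(D, 444709), -1)) = Mul(Add(-138866, Mul(Pow(Add(-137, 10), -1), Add(590, Mul(-3, 10)))), Pow(Add(Rational(1, 477777), 444709), -1)) = Mul(Add(-138866, Mul(Pow(-127, -1), Add(590, -30))), Pow(Rational(212471731894, 477777), -1)) = Mul(Add(-138866, Mul(Rational(-1, 127), 560)), Rational(477777, 212471731894)) = Mul(Add(-138866, Rational(-560, 127)), Rational(477777, 212471731894)) = Mul(Rational(-17636542, 127), Rational(477777, 212471731894)) = Rational(-4213167063567, 13491954975269)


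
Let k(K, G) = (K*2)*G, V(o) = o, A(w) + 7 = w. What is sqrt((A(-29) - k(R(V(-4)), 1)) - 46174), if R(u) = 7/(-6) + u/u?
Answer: I*sqrt(415887)/3 ≈ 214.96*I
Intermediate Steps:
A(w) = -7 + w
R(u) = -1/6 (R(u) = 7*(-1/6) + 1 = -7/6 + 1 = -1/6)
k(K, G) = 2*G*K (k(K, G) = (2*K)*G = 2*G*K)
sqrt((A(-29) - k(R(V(-4)), 1)) - 46174) = sqrt(((-7 - 29) - 2*(-1)/6) - 46174) = sqrt((-36 - 1*(-1/3)) - 46174) = sqrt((-36 + 1/3) - 46174) = sqrt(-107/3 - 46174) = sqrt(-138629/3) = I*sqrt(415887)/3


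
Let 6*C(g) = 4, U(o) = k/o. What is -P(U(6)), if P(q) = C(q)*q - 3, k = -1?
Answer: 28/9 ≈ 3.1111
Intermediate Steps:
U(o) = -1/o
C(g) = ⅔ (C(g) = (⅙)*4 = ⅔)
P(q) = -3 + 2*q/3 (P(q) = 2*q/3 - 3 = -3 + 2*q/3)
-P(U(6)) = -(-3 + 2*(-1/6)/3) = -(-3 + 2*(-1*⅙)/3) = -(-3 + (⅔)*(-⅙)) = -(-3 - ⅑) = -1*(-28/9) = 28/9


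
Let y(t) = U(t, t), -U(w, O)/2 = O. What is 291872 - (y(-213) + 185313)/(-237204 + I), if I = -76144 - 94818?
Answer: 119132412491/408166 ≈ 2.9187e+5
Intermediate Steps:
I = -170962
U(w, O) = -2*O
y(t) = -2*t
291872 - (y(-213) + 185313)/(-237204 + I) = 291872 - (-2*(-213) + 185313)/(-237204 - 170962) = 291872 - (426 + 185313)/(-408166) = 291872 - 185739*(-1)/408166 = 291872 - 1*(-185739/408166) = 291872 + 185739/408166 = 119132412491/408166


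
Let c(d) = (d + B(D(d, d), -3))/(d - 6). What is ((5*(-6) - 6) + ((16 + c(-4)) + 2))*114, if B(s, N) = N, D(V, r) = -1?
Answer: -9861/5 ≈ -1972.2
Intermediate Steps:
c(d) = (-3 + d)/(-6 + d) (c(d) = (d - 3)/(d - 6) = (-3 + d)/(-6 + d))
((5*(-6) - 6) + ((16 + c(-4)) + 2))*114 = ((5*(-6) - 6) + ((16 + (-3 - 4)/(-6 - 4)) + 2))*114 = ((-30 - 6) + ((16 - 7/(-10)) + 2))*114 = (-36 + ((16 - ⅒*(-7)) + 2))*114 = (-36 + ((16 + 7/10) + 2))*114 = (-36 + (167/10 + 2))*114 = (-36 + 187/10)*114 = -173/10*114 = -9861/5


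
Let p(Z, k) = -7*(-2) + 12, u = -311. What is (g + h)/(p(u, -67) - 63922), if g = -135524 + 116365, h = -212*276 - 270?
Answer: 77941/63896 ≈ 1.2198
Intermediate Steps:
p(Z, k) = 26 (p(Z, k) = 14 + 12 = 26)
h = -58782 (h = -58512 - 270 = -58782)
g = -19159
(g + h)/(p(u, -67) - 63922) = (-19159 - 58782)/(26 - 63922) = -77941/(-63896) = -77941*(-1/63896) = 77941/63896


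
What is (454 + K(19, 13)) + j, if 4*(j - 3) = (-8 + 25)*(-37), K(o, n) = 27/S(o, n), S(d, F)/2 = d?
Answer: 22835/76 ≈ 300.46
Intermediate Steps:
S(d, F) = 2*d
K(o, n) = 27/(2*o) (K(o, n) = 27/((2*o)) = 27*(1/(2*o)) = 27/(2*o))
j = -617/4 (j = 3 + ((-8 + 25)*(-37))/4 = 3 + (17*(-37))/4 = 3 + (¼)*(-629) = 3 - 629/4 = -617/4 ≈ -154.25)
(454 + K(19, 13)) + j = (454 + (27/2)/19) - 617/4 = (454 + (27/2)*(1/19)) - 617/4 = (454 + 27/38) - 617/4 = 17279/38 - 617/4 = 22835/76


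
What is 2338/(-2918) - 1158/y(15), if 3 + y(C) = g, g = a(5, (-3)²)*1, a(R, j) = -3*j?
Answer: 275742/7295 ≈ 37.799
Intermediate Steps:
g = -27 (g = -3*(-3)²*1 = -3*9*1 = -27*1 = -27)
y(C) = -30 (y(C) = -3 - 27 = -30)
2338/(-2918) - 1158/y(15) = 2338/(-2918) - 1158/(-30) = 2338*(-1/2918) - 1158*(-1/30) = -1169/1459 + 193/5 = 275742/7295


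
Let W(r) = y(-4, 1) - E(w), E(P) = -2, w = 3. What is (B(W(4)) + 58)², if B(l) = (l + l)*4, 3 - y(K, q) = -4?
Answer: 16900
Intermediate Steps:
y(K, q) = 7 (y(K, q) = 3 - 1*(-4) = 3 + 4 = 7)
W(r) = 9 (W(r) = 7 - 1*(-2) = 7 + 2 = 9)
B(l) = 8*l (B(l) = (2*l)*4 = 8*l)
(B(W(4)) + 58)² = (8*9 + 58)² = (72 + 58)² = 130² = 16900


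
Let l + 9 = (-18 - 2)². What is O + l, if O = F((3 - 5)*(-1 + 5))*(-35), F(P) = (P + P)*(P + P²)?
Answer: 31751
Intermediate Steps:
l = 391 (l = -9 + (-18 - 2)² = -9 + (-20)² = -9 + 400 = 391)
F(P) = 2*P*(P + P²) (F(P) = (2*P)*(P + P²) = 2*P*(P + P²))
O = 31360 (O = (2*((3 - 5)*(-1 + 5))²*(1 + (3 - 5)*(-1 + 5)))*(-35) = (2*(-2*4)²*(1 - 2*4))*(-35) = (2*(-8)²*(1 - 8))*(-35) = (2*64*(-7))*(-35) = -896*(-35) = 31360)
O + l = 31360 + 391 = 31751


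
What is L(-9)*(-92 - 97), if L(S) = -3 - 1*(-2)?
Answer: 189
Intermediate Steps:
L(S) = -1 (L(S) = -3 + 2 = -1)
L(-9)*(-92 - 97) = -(-92 - 97) = -1*(-189) = 189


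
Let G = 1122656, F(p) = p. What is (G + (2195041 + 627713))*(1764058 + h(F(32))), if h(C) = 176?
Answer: 6960626465940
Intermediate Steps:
(G + (2195041 + 627713))*(1764058 + h(F(32))) = (1122656 + (2195041 + 627713))*(1764058 + 176) = (1122656 + 2822754)*1764234 = 3945410*1764234 = 6960626465940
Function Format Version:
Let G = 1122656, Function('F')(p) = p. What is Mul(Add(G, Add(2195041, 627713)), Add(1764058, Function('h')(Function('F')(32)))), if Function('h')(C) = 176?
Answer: 6960626465940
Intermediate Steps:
Mul(Add(G, Add(2195041, 627713)), Add(1764058, Function('h')(Function('F')(32)))) = Mul(Add(1122656, Add(2195041, 627713)), Add(1764058, 176)) = Mul(Add(1122656, 2822754), 1764234) = Mul(3945410, 1764234) = 6960626465940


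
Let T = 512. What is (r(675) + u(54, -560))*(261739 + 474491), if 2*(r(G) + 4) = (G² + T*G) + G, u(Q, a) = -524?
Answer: 294802689060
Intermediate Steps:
r(G) = -4 + G²/2 + 513*G/2 (r(G) = -4 + ((G² + 512*G) + G)/2 = -4 + (G² + 513*G)/2 = -4 + (G²/2 + 513*G/2) = -4 + G²/2 + 513*G/2)
(r(675) + u(54, -560))*(261739 + 474491) = ((-4 + (½)*675² + (513/2)*675) - 524)*(261739 + 474491) = ((-4 + (½)*455625 + 346275/2) - 524)*736230 = ((-4 + 455625/2 + 346275/2) - 524)*736230 = (400946 - 524)*736230 = 400422*736230 = 294802689060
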